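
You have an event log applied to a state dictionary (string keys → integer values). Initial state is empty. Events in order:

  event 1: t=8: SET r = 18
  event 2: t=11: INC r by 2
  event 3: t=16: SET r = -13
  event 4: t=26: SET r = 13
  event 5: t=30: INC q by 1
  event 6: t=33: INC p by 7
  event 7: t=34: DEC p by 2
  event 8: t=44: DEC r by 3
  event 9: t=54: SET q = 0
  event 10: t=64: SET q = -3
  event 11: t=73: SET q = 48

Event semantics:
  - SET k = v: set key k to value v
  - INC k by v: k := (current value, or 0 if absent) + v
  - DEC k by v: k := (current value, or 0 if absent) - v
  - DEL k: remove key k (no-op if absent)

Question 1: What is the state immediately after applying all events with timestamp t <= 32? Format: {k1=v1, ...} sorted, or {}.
Apply events with t <= 32 (5 events):
  after event 1 (t=8: SET r = 18): {r=18}
  after event 2 (t=11: INC r by 2): {r=20}
  after event 3 (t=16: SET r = -13): {r=-13}
  after event 4 (t=26: SET r = 13): {r=13}
  after event 5 (t=30: INC q by 1): {q=1, r=13}

Answer: {q=1, r=13}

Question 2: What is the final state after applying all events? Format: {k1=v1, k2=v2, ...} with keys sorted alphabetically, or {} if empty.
  after event 1 (t=8: SET r = 18): {r=18}
  after event 2 (t=11: INC r by 2): {r=20}
  after event 3 (t=16: SET r = -13): {r=-13}
  after event 4 (t=26: SET r = 13): {r=13}
  after event 5 (t=30: INC q by 1): {q=1, r=13}
  after event 6 (t=33: INC p by 7): {p=7, q=1, r=13}
  after event 7 (t=34: DEC p by 2): {p=5, q=1, r=13}
  after event 8 (t=44: DEC r by 3): {p=5, q=1, r=10}
  after event 9 (t=54: SET q = 0): {p=5, q=0, r=10}
  after event 10 (t=64: SET q = -3): {p=5, q=-3, r=10}
  after event 11 (t=73: SET q = 48): {p=5, q=48, r=10}

Answer: {p=5, q=48, r=10}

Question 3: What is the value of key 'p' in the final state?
Track key 'p' through all 11 events:
  event 1 (t=8: SET r = 18): p unchanged
  event 2 (t=11: INC r by 2): p unchanged
  event 3 (t=16: SET r = -13): p unchanged
  event 4 (t=26: SET r = 13): p unchanged
  event 5 (t=30: INC q by 1): p unchanged
  event 6 (t=33: INC p by 7): p (absent) -> 7
  event 7 (t=34: DEC p by 2): p 7 -> 5
  event 8 (t=44: DEC r by 3): p unchanged
  event 9 (t=54: SET q = 0): p unchanged
  event 10 (t=64: SET q = -3): p unchanged
  event 11 (t=73: SET q = 48): p unchanged
Final: p = 5

Answer: 5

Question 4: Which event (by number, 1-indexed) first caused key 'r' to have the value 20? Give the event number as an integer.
Answer: 2

Derivation:
Looking for first event where r becomes 20:
  event 1: r = 18
  event 2: r 18 -> 20  <-- first match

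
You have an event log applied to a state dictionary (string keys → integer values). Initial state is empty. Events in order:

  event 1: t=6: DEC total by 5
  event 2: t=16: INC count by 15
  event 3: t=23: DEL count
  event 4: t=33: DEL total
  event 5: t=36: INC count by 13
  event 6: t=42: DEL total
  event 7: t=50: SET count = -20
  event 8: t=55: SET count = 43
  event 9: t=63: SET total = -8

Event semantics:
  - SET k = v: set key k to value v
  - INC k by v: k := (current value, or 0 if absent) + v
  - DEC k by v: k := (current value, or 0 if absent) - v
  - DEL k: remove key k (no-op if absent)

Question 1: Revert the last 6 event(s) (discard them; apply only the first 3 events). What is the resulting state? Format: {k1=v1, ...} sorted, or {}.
Answer: {total=-5}

Derivation:
Keep first 3 events (discard last 6):
  after event 1 (t=6: DEC total by 5): {total=-5}
  after event 2 (t=16: INC count by 15): {count=15, total=-5}
  after event 3 (t=23: DEL count): {total=-5}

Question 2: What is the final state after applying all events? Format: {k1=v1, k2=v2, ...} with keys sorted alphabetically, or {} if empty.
Answer: {count=43, total=-8}

Derivation:
  after event 1 (t=6: DEC total by 5): {total=-5}
  after event 2 (t=16: INC count by 15): {count=15, total=-5}
  after event 3 (t=23: DEL count): {total=-5}
  after event 4 (t=33: DEL total): {}
  after event 5 (t=36: INC count by 13): {count=13}
  after event 6 (t=42: DEL total): {count=13}
  after event 7 (t=50: SET count = -20): {count=-20}
  after event 8 (t=55: SET count = 43): {count=43}
  after event 9 (t=63: SET total = -8): {count=43, total=-8}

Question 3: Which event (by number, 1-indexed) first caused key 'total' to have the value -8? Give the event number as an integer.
Answer: 9

Derivation:
Looking for first event where total becomes -8:
  event 1: total = -5
  event 2: total = -5
  event 3: total = -5
  event 4: total = (absent)
  event 9: total (absent) -> -8  <-- first match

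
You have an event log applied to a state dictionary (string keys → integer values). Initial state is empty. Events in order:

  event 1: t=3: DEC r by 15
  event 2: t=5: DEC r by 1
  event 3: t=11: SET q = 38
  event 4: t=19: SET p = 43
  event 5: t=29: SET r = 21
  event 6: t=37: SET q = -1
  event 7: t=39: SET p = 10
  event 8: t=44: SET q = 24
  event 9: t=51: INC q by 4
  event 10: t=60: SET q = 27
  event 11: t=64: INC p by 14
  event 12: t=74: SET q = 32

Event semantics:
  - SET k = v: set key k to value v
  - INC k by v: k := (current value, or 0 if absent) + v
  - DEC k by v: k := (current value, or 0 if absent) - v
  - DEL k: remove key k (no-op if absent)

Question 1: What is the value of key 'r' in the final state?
Track key 'r' through all 12 events:
  event 1 (t=3: DEC r by 15): r (absent) -> -15
  event 2 (t=5: DEC r by 1): r -15 -> -16
  event 3 (t=11: SET q = 38): r unchanged
  event 4 (t=19: SET p = 43): r unchanged
  event 5 (t=29: SET r = 21): r -16 -> 21
  event 6 (t=37: SET q = -1): r unchanged
  event 7 (t=39: SET p = 10): r unchanged
  event 8 (t=44: SET q = 24): r unchanged
  event 9 (t=51: INC q by 4): r unchanged
  event 10 (t=60: SET q = 27): r unchanged
  event 11 (t=64: INC p by 14): r unchanged
  event 12 (t=74: SET q = 32): r unchanged
Final: r = 21

Answer: 21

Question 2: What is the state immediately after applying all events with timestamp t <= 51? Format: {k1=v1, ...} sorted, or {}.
Answer: {p=10, q=28, r=21}

Derivation:
Apply events with t <= 51 (9 events):
  after event 1 (t=3: DEC r by 15): {r=-15}
  after event 2 (t=5: DEC r by 1): {r=-16}
  after event 3 (t=11: SET q = 38): {q=38, r=-16}
  after event 4 (t=19: SET p = 43): {p=43, q=38, r=-16}
  after event 5 (t=29: SET r = 21): {p=43, q=38, r=21}
  after event 6 (t=37: SET q = -1): {p=43, q=-1, r=21}
  after event 7 (t=39: SET p = 10): {p=10, q=-1, r=21}
  after event 8 (t=44: SET q = 24): {p=10, q=24, r=21}
  after event 9 (t=51: INC q by 4): {p=10, q=28, r=21}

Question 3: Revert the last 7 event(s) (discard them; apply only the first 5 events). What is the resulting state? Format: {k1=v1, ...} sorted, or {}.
Keep first 5 events (discard last 7):
  after event 1 (t=3: DEC r by 15): {r=-15}
  after event 2 (t=5: DEC r by 1): {r=-16}
  after event 3 (t=11: SET q = 38): {q=38, r=-16}
  after event 4 (t=19: SET p = 43): {p=43, q=38, r=-16}
  after event 5 (t=29: SET r = 21): {p=43, q=38, r=21}

Answer: {p=43, q=38, r=21}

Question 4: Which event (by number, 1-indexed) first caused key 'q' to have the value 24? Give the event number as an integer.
Looking for first event where q becomes 24:
  event 3: q = 38
  event 4: q = 38
  event 5: q = 38
  event 6: q = -1
  event 7: q = -1
  event 8: q -1 -> 24  <-- first match

Answer: 8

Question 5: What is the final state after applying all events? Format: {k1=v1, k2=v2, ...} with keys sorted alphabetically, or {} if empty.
Answer: {p=24, q=32, r=21}

Derivation:
  after event 1 (t=3: DEC r by 15): {r=-15}
  after event 2 (t=5: DEC r by 1): {r=-16}
  after event 3 (t=11: SET q = 38): {q=38, r=-16}
  after event 4 (t=19: SET p = 43): {p=43, q=38, r=-16}
  after event 5 (t=29: SET r = 21): {p=43, q=38, r=21}
  after event 6 (t=37: SET q = -1): {p=43, q=-1, r=21}
  after event 7 (t=39: SET p = 10): {p=10, q=-1, r=21}
  after event 8 (t=44: SET q = 24): {p=10, q=24, r=21}
  after event 9 (t=51: INC q by 4): {p=10, q=28, r=21}
  after event 10 (t=60: SET q = 27): {p=10, q=27, r=21}
  after event 11 (t=64: INC p by 14): {p=24, q=27, r=21}
  after event 12 (t=74: SET q = 32): {p=24, q=32, r=21}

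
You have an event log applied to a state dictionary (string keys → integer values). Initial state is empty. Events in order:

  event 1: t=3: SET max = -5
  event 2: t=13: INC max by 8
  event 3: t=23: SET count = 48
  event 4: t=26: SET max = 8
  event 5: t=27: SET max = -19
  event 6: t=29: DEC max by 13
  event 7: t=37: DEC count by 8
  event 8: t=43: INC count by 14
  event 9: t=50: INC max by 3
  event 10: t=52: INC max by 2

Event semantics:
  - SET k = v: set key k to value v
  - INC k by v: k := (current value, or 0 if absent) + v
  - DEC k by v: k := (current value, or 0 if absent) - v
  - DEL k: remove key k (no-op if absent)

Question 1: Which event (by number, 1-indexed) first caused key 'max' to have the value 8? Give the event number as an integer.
Answer: 4

Derivation:
Looking for first event where max becomes 8:
  event 1: max = -5
  event 2: max = 3
  event 3: max = 3
  event 4: max 3 -> 8  <-- first match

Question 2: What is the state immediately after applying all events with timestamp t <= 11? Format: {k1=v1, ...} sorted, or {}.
Apply events with t <= 11 (1 events):
  after event 1 (t=3: SET max = -5): {max=-5}

Answer: {max=-5}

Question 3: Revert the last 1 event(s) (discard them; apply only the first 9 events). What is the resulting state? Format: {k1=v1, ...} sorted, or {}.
Answer: {count=54, max=-29}

Derivation:
Keep first 9 events (discard last 1):
  after event 1 (t=3: SET max = -5): {max=-5}
  after event 2 (t=13: INC max by 8): {max=3}
  after event 3 (t=23: SET count = 48): {count=48, max=3}
  after event 4 (t=26: SET max = 8): {count=48, max=8}
  after event 5 (t=27: SET max = -19): {count=48, max=-19}
  after event 6 (t=29: DEC max by 13): {count=48, max=-32}
  after event 7 (t=37: DEC count by 8): {count=40, max=-32}
  after event 8 (t=43: INC count by 14): {count=54, max=-32}
  after event 9 (t=50: INC max by 3): {count=54, max=-29}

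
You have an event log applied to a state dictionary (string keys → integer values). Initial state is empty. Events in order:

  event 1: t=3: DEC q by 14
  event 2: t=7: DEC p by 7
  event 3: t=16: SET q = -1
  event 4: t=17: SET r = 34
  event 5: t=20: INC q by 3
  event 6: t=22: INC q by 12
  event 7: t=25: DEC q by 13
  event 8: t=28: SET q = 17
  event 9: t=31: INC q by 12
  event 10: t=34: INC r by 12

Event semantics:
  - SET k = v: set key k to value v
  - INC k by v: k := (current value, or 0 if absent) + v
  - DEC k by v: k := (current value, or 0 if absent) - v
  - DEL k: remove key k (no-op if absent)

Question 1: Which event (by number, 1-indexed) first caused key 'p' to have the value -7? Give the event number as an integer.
Answer: 2

Derivation:
Looking for first event where p becomes -7:
  event 2: p (absent) -> -7  <-- first match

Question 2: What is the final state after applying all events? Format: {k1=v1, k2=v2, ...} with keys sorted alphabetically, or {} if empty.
  after event 1 (t=3: DEC q by 14): {q=-14}
  after event 2 (t=7: DEC p by 7): {p=-7, q=-14}
  after event 3 (t=16: SET q = -1): {p=-7, q=-1}
  after event 4 (t=17: SET r = 34): {p=-7, q=-1, r=34}
  after event 5 (t=20: INC q by 3): {p=-7, q=2, r=34}
  after event 6 (t=22: INC q by 12): {p=-7, q=14, r=34}
  after event 7 (t=25: DEC q by 13): {p=-7, q=1, r=34}
  after event 8 (t=28: SET q = 17): {p=-7, q=17, r=34}
  after event 9 (t=31: INC q by 12): {p=-7, q=29, r=34}
  after event 10 (t=34: INC r by 12): {p=-7, q=29, r=46}

Answer: {p=-7, q=29, r=46}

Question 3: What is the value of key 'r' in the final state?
Track key 'r' through all 10 events:
  event 1 (t=3: DEC q by 14): r unchanged
  event 2 (t=7: DEC p by 7): r unchanged
  event 3 (t=16: SET q = -1): r unchanged
  event 4 (t=17: SET r = 34): r (absent) -> 34
  event 5 (t=20: INC q by 3): r unchanged
  event 6 (t=22: INC q by 12): r unchanged
  event 7 (t=25: DEC q by 13): r unchanged
  event 8 (t=28: SET q = 17): r unchanged
  event 9 (t=31: INC q by 12): r unchanged
  event 10 (t=34: INC r by 12): r 34 -> 46
Final: r = 46

Answer: 46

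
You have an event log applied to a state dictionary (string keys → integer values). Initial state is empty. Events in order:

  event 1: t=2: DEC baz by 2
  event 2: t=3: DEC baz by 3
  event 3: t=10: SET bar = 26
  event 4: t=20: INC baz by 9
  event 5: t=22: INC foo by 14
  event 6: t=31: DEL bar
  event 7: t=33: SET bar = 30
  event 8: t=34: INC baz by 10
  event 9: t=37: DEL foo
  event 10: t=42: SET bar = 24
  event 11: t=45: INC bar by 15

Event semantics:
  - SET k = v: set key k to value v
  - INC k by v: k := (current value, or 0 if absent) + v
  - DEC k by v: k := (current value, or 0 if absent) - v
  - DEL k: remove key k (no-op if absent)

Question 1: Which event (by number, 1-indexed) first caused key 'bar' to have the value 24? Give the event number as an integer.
Answer: 10

Derivation:
Looking for first event where bar becomes 24:
  event 3: bar = 26
  event 4: bar = 26
  event 5: bar = 26
  event 6: bar = (absent)
  event 7: bar = 30
  event 8: bar = 30
  event 9: bar = 30
  event 10: bar 30 -> 24  <-- first match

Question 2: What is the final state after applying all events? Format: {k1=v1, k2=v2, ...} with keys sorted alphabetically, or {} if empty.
Answer: {bar=39, baz=14}

Derivation:
  after event 1 (t=2: DEC baz by 2): {baz=-2}
  after event 2 (t=3: DEC baz by 3): {baz=-5}
  after event 3 (t=10: SET bar = 26): {bar=26, baz=-5}
  after event 4 (t=20: INC baz by 9): {bar=26, baz=4}
  after event 5 (t=22: INC foo by 14): {bar=26, baz=4, foo=14}
  after event 6 (t=31: DEL bar): {baz=4, foo=14}
  after event 7 (t=33: SET bar = 30): {bar=30, baz=4, foo=14}
  after event 8 (t=34: INC baz by 10): {bar=30, baz=14, foo=14}
  after event 9 (t=37: DEL foo): {bar=30, baz=14}
  after event 10 (t=42: SET bar = 24): {bar=24, baz=14}
  after event 11 (t=45: INC bar by 15): {bar=39, baz=14}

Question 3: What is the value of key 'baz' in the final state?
Track key 'baz' through all 11 events:
  event 1 (t=2: DEC baz by 2): baz (absent) -> -2
  event 2 (t=3: DEC baz by 3): baz -2 -> -5
  event 3 (t=10: SET bar = 26): baz unchanged
  event 4 (t=20: INC baz by 9): baz -5 -> 4
  event 5 (t=22: INC foo by 14): baz unchanged
  event 6 (t=31: DEL bar): baz unchanged
  event 7 (t=33: SET bar = 30): baz unchanged
  event 8 (t=34: INC baz by 10): baz 4 -> 14
  event 9 (t=37: DEL foo): baz unchanged
  event 10 (t=42: SET bar = 24): baz unchanged
  event 11 (t=45: INC bar by 15): baz unchanged
Final: baz = 14

Answer: 14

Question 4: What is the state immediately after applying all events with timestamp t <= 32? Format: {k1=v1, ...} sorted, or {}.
Answer: {baz=4, foo=14}

Derivation:
Apply events with t <= 32 (6 events):
  after event 1 (t=2: DEC baz by 2): {baz=-2}
  after event 2 (t=3: DEC baz by 3): {baz=-5}
  after event 3 (t=10: SET bar = 26): {bar=26, baz=-5}
  after event 4 (t=20: INC baz by 9): {bar=26, baz=4}
  after event 5 (t=22: INC foo by 14): {bar=26, baz=4, foo=14}
  after event 6 (t=31: DEL bar): {baz=4, foo=14}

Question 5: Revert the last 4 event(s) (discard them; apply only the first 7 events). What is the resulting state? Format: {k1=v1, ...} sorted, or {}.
Keep first 7 events (discard last 4):
  after event 1 (t=2: DEC baz by 2): {baz=-2}
  after event 2 (t=3: DEC baz by 3): {baz=-5}
  after event 3 (t=10: SET bar = 26): {bar=26, baz=-5}
  after event 4 (t=20: INC baz by 9): {bar=26, baz=4}
  after event 5 (t=22: INC foo by 14): {bar=26, baz=4, foo=14}
  after event 6 (t=31: DEL bar): {baz=4, foo=14}
  after event 7 (t=33: SET bar = 30): {bar=30, baz=4, foo=14}

Answer: {bar=30, baz=4, foo=14}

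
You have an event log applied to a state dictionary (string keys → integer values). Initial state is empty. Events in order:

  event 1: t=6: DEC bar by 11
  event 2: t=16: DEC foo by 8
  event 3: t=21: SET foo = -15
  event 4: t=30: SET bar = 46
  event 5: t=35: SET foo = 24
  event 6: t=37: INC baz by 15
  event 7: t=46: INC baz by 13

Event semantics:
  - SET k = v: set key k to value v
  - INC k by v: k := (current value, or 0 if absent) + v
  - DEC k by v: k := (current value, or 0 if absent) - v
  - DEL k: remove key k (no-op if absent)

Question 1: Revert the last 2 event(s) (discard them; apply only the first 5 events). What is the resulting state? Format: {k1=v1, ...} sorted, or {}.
Answer: {bar=46, foo=24}

Derivation:
Keep first 5 events (discard last 2):
  after event 1 (t=6: DEC bar by 11): {bar=-11}
  after event 2 (t=16: DEC foo by 8): {bar=-11, foo=-8}
  after event 3 (t=21: SET foo = -15): {bar=-11, foo=-15}
  after event 4 (t=30: SET bar = 46): {bar=46, foo=-15}
  after event 5 (t=35: SET foo = 24): {bar=46, foo=24}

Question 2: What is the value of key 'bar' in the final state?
Answer: 46

Derivation:
Track key 'bar' through all 7 events:
  event 1 (t=6: DEC bar by 11): bar (absent) -> -11
  event 2 (t=16: DEC foo by 8): bar unchanged
  event 3 (t=21: SET foo = -15): bar unchanged
  event 4 (t=30: SET bar = 46): bar -11 -> 46
  event 5 (t=35: SET foo = 24): bar unchanged
  event 6 (t=37: INC baz by 15): bar unchanged
  event 7 (t=46: INC baz by 13): bar unchanged
Final: bar = 46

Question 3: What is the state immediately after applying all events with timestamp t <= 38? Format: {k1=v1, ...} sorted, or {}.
Apply events with t <= 38 (6 events):
  after event 1 (t=6: DEC bar by 11): {bar=-11}
  after event 2 (t=16: DEC foo by 8): {bar=-11, foo=-8}
  after event 3 (t=21: SET foo = -15): {bar=-11, foo=-15}
  after event 4 (t=30: SET bar = 46): {bar=46, foo=-15}
  after event 5 (t=35: SET foo = 24): {bar=46, foo=24}
  after event 6 (t=37: INC baz by 15): {bar=46, baz=15, foo=24}

Answer: {bar=46, baz=15, foo=24}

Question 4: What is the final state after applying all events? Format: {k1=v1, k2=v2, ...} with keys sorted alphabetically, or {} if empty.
  after event 1 (t=6: DEC bar by 11): {bar=-11}
  after event 2 (t=16: DEC foo by 8): {bar=-11, foo=-8}
  after event 3 (t=21: SET foo = -15): {bar=-11, foo=-15}
  after event 4 (t=30: SET bar = 46): {bar=46, foo=-15}
  after event 5 (t=35: SET foo = 24): {bar=46, foo=24}
  after event 6 (t=37: INC baz by 15): {bar=46, baz=15, foo=24}
  after event 7 (t=46: INC baz by 13): {bar=46, baz=28, foo=24}

Answer: {bar=46, baz=28, foo=24}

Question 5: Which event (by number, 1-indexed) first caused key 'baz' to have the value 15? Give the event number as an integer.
Answer: 6

Derivation:
Looking for first event where baz becomes 15:
  event 6: baz (absent) -> 15  <-- first match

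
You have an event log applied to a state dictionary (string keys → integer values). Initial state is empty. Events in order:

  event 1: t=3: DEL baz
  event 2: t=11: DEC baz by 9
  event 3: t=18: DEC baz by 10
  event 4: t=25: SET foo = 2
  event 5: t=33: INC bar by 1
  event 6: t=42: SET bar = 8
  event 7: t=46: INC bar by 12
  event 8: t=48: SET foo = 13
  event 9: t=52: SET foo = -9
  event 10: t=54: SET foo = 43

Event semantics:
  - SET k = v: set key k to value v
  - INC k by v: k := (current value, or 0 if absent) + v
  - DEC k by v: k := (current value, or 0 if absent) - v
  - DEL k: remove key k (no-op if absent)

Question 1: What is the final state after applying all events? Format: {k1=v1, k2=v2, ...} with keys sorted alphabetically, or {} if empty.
Answer: {bar=20, baz=-19, foo=43}

Derivation:
  after event 1 (t=3: DEL baz): {}
  after event 2 (t=11: DEC baz by 9): {baz=-9}
  after event 3 (t=18: DEC baz by 10): {baz=-19}
  after event 4 (t=25: SET foo = 2): {baz=-19, foo=2}
  after event 5 (t=33: INC bar by 1): {bar=1, baz=-19, foo=2}
  after event 6 (t=42: SET bar = 8): {bar=8, baz=-19, foo=2}
  after event 7 (t=46: INC bar by 12): {bar=20, baz=-19, foo=2}
  after event 8 (t=48: SET foo = 13): {bar=20, baz=-19, foo=13}
  after event 9 (t=52: SET foo = -9): {bar=20, baz=-19, foo=-9}
  after event 10 (t=54: SET foo = 43): {bar=20, baz=-19, foo=43}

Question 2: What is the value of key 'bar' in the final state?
Track key 'bar' through all 10 events:
  event 1 (t=3: DEL baz): bar unchanged
  event 2 (t=11: DEC baz by 9): bar unchanged
  event 3 (t=18: DEC baz by 10): bar unchanged
  event 4 (t=25: SET foo = 2): bar unchanged
  event 5 (t=33: INC bar by 1): bar (absent) -> 1
  event 6 (t=42: SET bar = 8): bar 1 -> 8
  event 7 (t=46: INC bar by 12): bar 8 -> 20
  event 8 (t=48: SET foo = 13): bar unchanged
  event 9 (t=52: SET foo = -9): bar unchanged
  event 10 (t=54: SET foo = 43): bar unchanged
Final: bar = 20

Answer: 20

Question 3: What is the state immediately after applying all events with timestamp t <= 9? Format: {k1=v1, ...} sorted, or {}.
Answer: {}

Derivation:
Apply events with t <= 9 (1 events):
  after event 1 (t=3: DEL baz): {}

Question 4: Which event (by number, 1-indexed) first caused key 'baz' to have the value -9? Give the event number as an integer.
Answer: 2

Derivation:
Looking for first event where baz becomes -9:
  event 2: baz (absent) -> -9  <-- first match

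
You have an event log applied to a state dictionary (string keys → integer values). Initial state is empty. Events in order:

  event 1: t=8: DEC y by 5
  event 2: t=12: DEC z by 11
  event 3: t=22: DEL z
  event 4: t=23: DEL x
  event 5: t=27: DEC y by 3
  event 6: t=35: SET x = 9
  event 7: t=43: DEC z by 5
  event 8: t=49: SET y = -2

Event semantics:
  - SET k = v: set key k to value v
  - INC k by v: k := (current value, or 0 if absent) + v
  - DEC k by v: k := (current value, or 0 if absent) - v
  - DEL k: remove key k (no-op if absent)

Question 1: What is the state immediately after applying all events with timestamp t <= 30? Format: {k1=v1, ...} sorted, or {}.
Answer: {y=-8}

Derivation:
Apply events with t <= 30 (5 events):
  after event 1 (t=8: DEC y by 5): {y=-5}
  after event 2 (t=12: DEC z by 11): {y=-5, z=-11}
  after event 3 (t=22: DEL z): {y=-5}
  after event 4 (t=23: DEL x): {y=-5}
  after event 5 (t=27: DEC y by 3): {y=-8}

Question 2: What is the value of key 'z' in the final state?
Track key 'z' through all 8 events:
  event 1 (t=8: DEC y by 5): z unchanged
  event 2 (t=12: DEC z by 11): z (absent) -> -11
  event 3 (t=22: DEL z): z -11 -> (absent)
  event 4 (t=23: DEL x): z unchanged
  event 5 (t=27: DEC y by 3): z unchanged
  event 6 (t=35: SET x = 9): z unchanged
  event 7 (t=43: DEC z by 5): z (absent) -> -5
  event 8 (t=49: SET y = -2): z unchanged
Final: z = -5

Answer: -5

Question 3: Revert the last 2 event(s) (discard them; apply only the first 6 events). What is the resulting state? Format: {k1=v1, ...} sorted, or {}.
Keep first 6 events (discard last 2):
  after event 1 (t=8: DEC y by 5): {y=-5}
  after event 2 (t=12: DEC z by 11): {y=-5, z=-11}
  after event 3 (t=22: DEL z): {y=-5}
  after event 4 (t=23: DEL x): {y=-5}
  after event 5 (t=27: DEC y by 3): {y=-8}
  after event 6 (t=35: SET x = 9): {x=9, y=-8}

Answer: {x=9, y=-8}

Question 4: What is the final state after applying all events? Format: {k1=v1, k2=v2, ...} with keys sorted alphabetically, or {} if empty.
  after event 1 (t=8: DEC y by 5): {y=-5}
  after event 2 (t=12: DEC z by 11): {y=-5, z=-11}
  after event 3 (t=22: DEL z): {y=-5}
  after event 4 (t=23: DEL x): {y=-5}
  after event 5 (t=27: DEC y by 3): {y=-8}
  after event 6 (t=35: SET x = 9): {x=9, y=-8}
  after event 7 (t=43: DEC z by 5): {x=9, y=-8, z=-5}
  after event 8 (t=49: SET y = -2): {x=9, y=-2, z=-5}

Answer: {x=9, y=-2, z=-5}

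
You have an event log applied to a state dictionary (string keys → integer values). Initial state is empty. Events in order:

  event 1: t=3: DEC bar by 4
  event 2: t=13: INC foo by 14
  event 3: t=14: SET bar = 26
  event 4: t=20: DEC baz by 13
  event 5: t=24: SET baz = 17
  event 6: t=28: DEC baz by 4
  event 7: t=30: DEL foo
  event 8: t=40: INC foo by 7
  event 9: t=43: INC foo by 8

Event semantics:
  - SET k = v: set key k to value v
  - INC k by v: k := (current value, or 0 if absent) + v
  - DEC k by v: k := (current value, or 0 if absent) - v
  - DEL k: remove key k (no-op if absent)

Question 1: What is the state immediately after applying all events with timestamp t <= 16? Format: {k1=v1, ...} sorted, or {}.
Answer: {bar=26, foo=14}

Derivation:
Apply events with t <= 16 (3 events):
  after event 1 (t=3: DEC bar by 4): {bar=-4}
  after event 2 (t=13: INC foo by 14): {bar=-4, foo=14}
  after event 3 (t=14: SET bar = 26): {bar=26, foo=14}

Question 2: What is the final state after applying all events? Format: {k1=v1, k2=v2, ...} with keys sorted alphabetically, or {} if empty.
  after event 1 (t=3: DEC bar by 4): {bar=-4}
  after event 2 (t=13: INC foo by 14): {bar=-4, foo=14}
  after event 3 (t=14: SET bar = 26): {bar=26, foo=14}
  after event 4 (t=20: DEC baz by 13): {bar=26, baz=-13, foo=14}
  after event 5 (t=24: SET baz = 17): {bar=26, baz=17, foo=14}
  after event 6 (t=28: DEC baz by 4): {bar=26, baz=13, foo=14}
  after event 7 (t=30: DEL foo): {bar=26, baz=13}
  after event 8 (t=40: INC foo by 7): {bar=26, baz=13, foo=7}
  after event 9 (t=43: INC foo by 8): {bar=26, baz=13, foo=15}

Answer: {bar=26, baz=13, foo=15}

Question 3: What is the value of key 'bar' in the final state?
Answer: 26

Derivation:
Track key 'bar' through all 9 events:
  event 1 (t=3: DEC bar by 4): bar (absent) -> -4
  event 2 (t=13: INC foo by 14): bar unchanged
  event 3 (t=14: SET bar = 26): bar -4 -> 26
  event 4 (t=20: DEC baz by 13): bar unchanged
  event 5 (t=24: SET baz = 17): bar unchanged
  event 6 (t=28: DEC baz by 4): bar unchanged
  event 7 (t=30: DEL foo): bar unchanged
  event 8 (t=40: INC foo by 7): bar unchanged
  event 9 (t=43: INC foo by 8): bar unchanged
Final: bar = 26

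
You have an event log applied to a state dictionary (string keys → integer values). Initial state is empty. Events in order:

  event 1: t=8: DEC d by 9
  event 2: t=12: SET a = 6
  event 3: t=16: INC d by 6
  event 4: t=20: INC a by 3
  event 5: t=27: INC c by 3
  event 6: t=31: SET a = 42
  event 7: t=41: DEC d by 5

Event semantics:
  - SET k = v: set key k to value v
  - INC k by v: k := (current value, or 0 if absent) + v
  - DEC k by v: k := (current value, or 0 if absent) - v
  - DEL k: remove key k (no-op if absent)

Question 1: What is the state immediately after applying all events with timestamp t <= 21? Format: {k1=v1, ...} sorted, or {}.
Apply events with t <= 21 (4 events):
  after event 1 (t=8: DEC d by 9): {d=-9}
  after event 2 (t=12: SET a = 6): {a=6, d=-9}
  after event 3 (t=16: INC d by 6): {a=6, d=-3}
  after event 4 (t=20: INC a by 3): {a=9, d=-3}

Answer: {a=9, d=-3}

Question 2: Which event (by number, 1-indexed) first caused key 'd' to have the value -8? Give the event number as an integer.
Looking for first event where d becomes -8:
  event 1: d = -9
  event 2: d = -9
  event 3: d = -3
  event 4: d = -3
  event 5: d = -3
  event 6: d = -3
  event 7: d -3 -> -8  <-- first match

Answer: 7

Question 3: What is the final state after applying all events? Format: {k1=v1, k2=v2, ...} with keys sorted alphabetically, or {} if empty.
Answer: {a=42, c=3, d=-8}

Derivation:
  after event 1 (t=8: DEC d by 9): {d=-9}
  after event 2 (t=12: SET a = 6): {a=6, d=-9}
  after event 3 (t=16: INC d by 6): {a=6, d=-3}
  after event 4 (t=20: INC a by 3): {a=9, d=-3}
  after event 5 (t=27: INC c by 3): {a=9, c=3, d=-3}
  after event 6 (t=31: SET a = 42): {a=42, c=3, d=-3}
  after event 7 (t=41: DEC d by 5): {a=42, c=3, d=-8}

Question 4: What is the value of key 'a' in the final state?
Answer: 42

Derivation:
Track key 'a' through all 7 events:
  event 1 (t=8: DEC d by 9): a unchanged
  event 2 (t=12: SET a = 6): a (absent) -> 6
  event 3 (t=16: INC d by 6): a unchanged
  event 4 (t=20: INC a by 3): a 6 -> 9
  event 5 (t=27: INC c by 3): a unchanged
  event 6 (t=31: SET a = 42): a 9 -> 42
  event 7 (t=41: DEC d by 5): a unchanged
Final: a = 42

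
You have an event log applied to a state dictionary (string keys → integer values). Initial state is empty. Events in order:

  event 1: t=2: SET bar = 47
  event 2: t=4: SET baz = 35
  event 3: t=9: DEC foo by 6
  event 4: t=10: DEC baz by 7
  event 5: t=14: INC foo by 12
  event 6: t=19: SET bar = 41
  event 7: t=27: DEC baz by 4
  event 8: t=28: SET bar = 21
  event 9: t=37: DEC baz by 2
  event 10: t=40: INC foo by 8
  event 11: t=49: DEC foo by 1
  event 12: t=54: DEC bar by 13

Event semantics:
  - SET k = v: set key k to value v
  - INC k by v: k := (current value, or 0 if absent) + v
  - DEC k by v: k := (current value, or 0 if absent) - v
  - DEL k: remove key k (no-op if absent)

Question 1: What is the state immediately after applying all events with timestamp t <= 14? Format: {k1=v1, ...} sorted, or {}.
Answer: {bar=47, baz=28, foo=6}

Derivation:
Apply events with t <= 14 (5 events):
  after event 1 (t=2: SET bar = 47): {bar=47}
  after event 2 (t=4: SET baz = 35): {bar=47, baz=35}
  after event 3 (t=9: DEC foo by 6): {bar=47, baz=35, foo=-6}
  after event 4 (t=10: DEC baz by 7): {bar=47, baz=28, foo=-6}
  after event 5 (t=14: INC foo by 12): {bar=47, baz=28, foo=6}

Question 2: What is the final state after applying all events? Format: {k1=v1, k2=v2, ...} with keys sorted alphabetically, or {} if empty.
  after event 1 (t=2: SET bar = 47): {bar=47}
  after event 2 (t=4: SET baz = 35): {bar=47, baz=35}
  after event 3 (t=9: DEC foo by 6): {bar=47, baz=35, foo=-6}
  after event 4 (t=10: DEC baz by 7): {bar=47, baz=28, foo=-6}
  after event 5 (t=14: INC foo by 12): {bar=47, baz=28, foo=6}
  after event 6 (t=19: SET bar = 41): {bar=41, baz=28, foo=6}
  after event 7 (t=27: DEC baz by 4): {bar=41, baz=24, foo=6}
  after event 8 (t=28: SET bar = 21): {bar=21, baz=24, foo=6}
  after event 9 (t=37: DEC baz by 2): {bar=21, baz=22, foo=6}
  after event 10 (t=40: INC foo by 8): {bar=21, baz=22, foo=14}
  after event 11 (t=49: DEC foo by 1): {bar=21, baz=22, foo=13}
  after event 12 (t=54: DEC bar by 13): {bar=8, baz=22, foo=13}

Answer: {bar=8, baz=22, foo=13}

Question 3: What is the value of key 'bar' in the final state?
Track key 'bar' through all 12 events:
  event 1 (t=2: SET bar = 47): bar (absent) -> 47
  event 2 (t=4: SET baz = 35): bar unchanged
  event 3 (t=9: DEC foo by 6): bar unchanged
  event 4 (t=10: DEC baz by 7): bar unchanged
  event 5 (t=14: INC foo by 12): bar unchanged
  event 6 (t=19: SET bar = 41): bar 47 -> 41
  event 7 (t=27: DEC baz by 4): bar unchanged
  event 8 (t=28: SET bar = 21): bar 41 -> 21
  event 9 (t=37: DEC baz by 2): bar unchanged
  event 10 (t=40: INC foo by 8): bar unchanged
  event 11 (t=49: DEC foo by 1): bar unchanged
  event 12 (t=54: DEC bar by 13): bar 21 -> 8
Final: bar = 8

Answer: 8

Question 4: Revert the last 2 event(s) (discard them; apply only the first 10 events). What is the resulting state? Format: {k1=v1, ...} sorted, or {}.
Answer: {bar=21, baz=22, foo=14}

Derivation:
Keep first 10 events (discard last 2):
  after event 1 (t=2: SET bar = 47): {bar=47}
  after event 2 (t=4: SET baz = 35): {bar=47, baz=35}
  after event 3 (t=9: DEC foo by 6): {bar=47, baz=35, foo=-6}
  after event 4 (t=10: DEC baz by 7): {bar=47, baz=28, foo=-6}
  after event 5 (t=14: INC foo by 12): {bar=47, baz=28, foo=6}
  after event 6 (t=19: SET bar = 41): {bar=41, baz=28, foo=6}
  after event 7 (t=27: DEC baz by 4): {bar=41, baz=24, foo=6}
  after event 8 (t=28: SET bar = 21): {bar=21, baz=24, foo=6}
  after event 9 (t=37: DEC baz by 2): {bar=21, baz=22, foo=6}
  after event 10 (t=40: INC foo by 8): {bar=21, baz=22, foo=14}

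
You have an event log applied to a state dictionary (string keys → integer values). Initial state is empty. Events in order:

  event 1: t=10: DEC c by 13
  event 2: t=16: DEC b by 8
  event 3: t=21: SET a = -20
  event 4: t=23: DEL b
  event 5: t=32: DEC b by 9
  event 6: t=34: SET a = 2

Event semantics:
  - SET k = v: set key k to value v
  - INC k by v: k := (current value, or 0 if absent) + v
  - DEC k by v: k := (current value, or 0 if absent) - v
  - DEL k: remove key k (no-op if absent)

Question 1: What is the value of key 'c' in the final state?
Track key 'c' through all 6 events:
  event 1 (t=10: DEC c by 13): c (absent) -> -13
  event 2 (t=16: DEC b by 8): c unchanged
  event 3 (t=21: SET a = -20): c unchanged
  event 4 (t=23: DEL b): c unchanged
  event 5 (t=32: DEC b by 9): c unchanged
  event 6 (t=34: SET a = 2): c unchanged
Final: c = -13

Answer: -13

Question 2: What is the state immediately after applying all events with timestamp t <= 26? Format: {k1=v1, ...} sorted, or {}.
Answer: {a=-20, c=-13}

Derivation:
Apply events with t <= 26 (4 events):
  after event 1 (t=10: DEC c by 13): {c=-13}
  after event 2 (t=16: DEC b by 8): {b=-8, c=-13}
  after event 3 (t=21: SET a = -20): {a=-20, b=-8, c=-13}
  after event 4 (t=23: DEL b): {a=-20, c=-13}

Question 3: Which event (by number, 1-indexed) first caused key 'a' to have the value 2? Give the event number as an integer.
Looking for first event where a becomes 2:
  event 3: a = -20
  event 4: a = -20
  event 5: a = -20
  event 6: a -20 -> 2  <-- first match

Answer: 6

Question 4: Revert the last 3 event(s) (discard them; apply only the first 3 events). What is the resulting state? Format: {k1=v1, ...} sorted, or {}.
Keep first 3 events (discard last 3):
  after event 1 (t=10: DEC c by 13): {c=-13}
  after event 2 (t=16: DEC b by 8): {b=-8, c=-13}
  after event 3 (t=21: SET a = -20): {a=-20, b=-8, c=-13}

Answer: {a=-20, b=-8, c=-13}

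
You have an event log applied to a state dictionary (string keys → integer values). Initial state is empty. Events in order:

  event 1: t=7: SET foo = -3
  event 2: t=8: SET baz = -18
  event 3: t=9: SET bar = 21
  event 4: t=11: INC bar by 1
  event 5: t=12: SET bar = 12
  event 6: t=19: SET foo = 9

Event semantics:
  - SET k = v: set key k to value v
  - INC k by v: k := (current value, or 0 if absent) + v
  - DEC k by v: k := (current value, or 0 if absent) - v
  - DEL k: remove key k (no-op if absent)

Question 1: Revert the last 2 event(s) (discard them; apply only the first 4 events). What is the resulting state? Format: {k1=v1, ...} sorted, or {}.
Keep first 4 events (discard last 2):
  after event 1 (t=7: SET foo = -3): {foo=-3}
  after event 2 (t=8: SET baz = -18): {baz=-18, foo=-3}
  after event 3 (t=9: SET bar = 21): {bar=21, baz=-18, foo=-3}
  after event 4 (t=11: INC bar by 1): {bar=22, baz=-18, foo=-3}

Answer: {bar=22, baz=-18, foo=-3}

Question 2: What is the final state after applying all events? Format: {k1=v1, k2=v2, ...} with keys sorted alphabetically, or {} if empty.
Answer: {bar=12, baz=-18, foo=9}

Derivation:
  after event 1 (t=7: SET foo = -3): {foo=-3}
  after event 2 (t=8: SET baz = -18): {baz=-18, foo=-3}
  after event 3 (t=9: SET bar = 21): {bar=21, baz=-18, foo=-3}
  after event 4 (t=11: INC bar by 1): {bar=22, baz=-18, foo=-3}
  after event 5 (t=12: SET bar = 12): {bar=12, baz=-18, foo=-3}
  after event 6 (t=19: SET foo = 9): {bar=12, baz=-18, foo=9}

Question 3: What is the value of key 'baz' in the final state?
Track key 'baz' through all 6 events:
  event 1 (t=7: SET foo = -3): baz unchanged
  event 2 (t=8: SET baz = -18): baz (absent) -> -18
  event 3 (t=9: SET bar = 21): baz unchanged
  event 4 (t=11: INC bar by 1): baz unchanged
  event 5 (t=12: SET bar = 12): baz unchanged
  event 6 (t=19: SET foo = 9): baz unchanged
Final: baz = -18

Answer: -18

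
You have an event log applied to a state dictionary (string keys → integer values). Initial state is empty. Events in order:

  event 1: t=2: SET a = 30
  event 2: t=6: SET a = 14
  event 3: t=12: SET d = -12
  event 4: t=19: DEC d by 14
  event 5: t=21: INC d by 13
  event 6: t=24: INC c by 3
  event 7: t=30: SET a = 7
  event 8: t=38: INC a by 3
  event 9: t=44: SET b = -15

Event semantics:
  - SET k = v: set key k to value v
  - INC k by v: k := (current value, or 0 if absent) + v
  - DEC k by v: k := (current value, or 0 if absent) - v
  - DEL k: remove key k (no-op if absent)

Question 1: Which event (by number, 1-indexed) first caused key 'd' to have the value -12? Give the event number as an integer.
Looking for first event where d becomes -12:
  event 3: d (absent) -> -12  <-- first match

Answer: 3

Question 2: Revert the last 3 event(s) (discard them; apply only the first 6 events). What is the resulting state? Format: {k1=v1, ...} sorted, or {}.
Answer: {a=14, c=3, d=-13}

Derivation:
Keep first 6 events (discard last 3):
  after event 1 (t=2: SET a = 30): {a=30}
  after event 2 (t=6: SET a = 14): {a=14}
  after event 3 (t=12: SET d = -12): {a=14, d=-12}
  after event 4 (t=19: DEC d by 14): {a=14, d=-26}
  after event 5 (t=21: INC d by 13): {a=14, d=-13}
  after event 6 (t=24: INC c by 3): {a=14, c=3, d=-13}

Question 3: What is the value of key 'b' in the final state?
Answer: -15

Derivation:
Track key 'b' through all 9 events:
  event 1 (t=2: SET a = 30): b unchanged
  event 2 (t=6: SET a = 14): b unchanged
  event 3 (t=12: SET d = -12): b unchanged
  event 4 (t=19: DEC d by 14): b unchanged
  event 5 (t=21: INC d by 13): b unchanged
  event 6 (t=24: INC c by 3): b unchanged
  event 7 (t=30: SET a = 7): b unchanged
  event 8 (t=38: INC a by 3): b unchanged
  event 9 (t=44: SET b = -15): b (absent) -> -15
Final: b = -15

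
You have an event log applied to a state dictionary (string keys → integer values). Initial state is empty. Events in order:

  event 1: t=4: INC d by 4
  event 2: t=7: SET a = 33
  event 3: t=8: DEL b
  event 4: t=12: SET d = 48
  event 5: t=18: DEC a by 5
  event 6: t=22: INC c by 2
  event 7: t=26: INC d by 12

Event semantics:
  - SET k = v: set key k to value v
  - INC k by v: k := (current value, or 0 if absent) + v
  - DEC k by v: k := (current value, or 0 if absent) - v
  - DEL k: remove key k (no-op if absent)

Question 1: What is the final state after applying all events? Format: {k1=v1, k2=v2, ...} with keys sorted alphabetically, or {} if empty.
Answer: {a=28, c=2, d=60}

Derivation:
  after event 1 (t=4: INC d by 4): {d=4}
  after event 2 (t=7: SET a = 33): {a=33, d=4}
  after event 3 (t=8: DEL b): {a=33, d=4}
  after event 4 (t=12: SET d = 48): {a=33, d=48}
  after event 5 (t=18: DEC a by 5): {a=28, d=48}
  after event 6 (t=22: INC c by 2): {a=28, c=2, d=48}
  after event 7 (t=26: INC d by 12): {a=28, c=2, d=60}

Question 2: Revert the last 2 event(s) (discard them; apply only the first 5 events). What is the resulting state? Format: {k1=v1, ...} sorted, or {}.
Answer: {a=28, d=48}

Derivation:
Keep first 5 events (discard last 2):
  after event 1 (t=4: INC d by 4): {d=4}
  after event 2 (t=7: SET a = 33): {a=33, d=4}
  after event 3 (t=8: DEL b): {a=33, d=4}
  after event 4 (t=12: SET d = 48): {a=33, d=48}
  after event 5 (t=18: DEC a by 5): {a=28, d=48}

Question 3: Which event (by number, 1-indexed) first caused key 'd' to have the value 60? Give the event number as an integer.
Answer: 7

Derivation:
Looking for first event where d becomes 60:
  event 1: d = 4
  event 2: d = 4
  event 3: d = 4
  event 4: d = 48
  event 5: d = 48
  event 6: d = 48
  event 7: d 48 -> 60  <-- first match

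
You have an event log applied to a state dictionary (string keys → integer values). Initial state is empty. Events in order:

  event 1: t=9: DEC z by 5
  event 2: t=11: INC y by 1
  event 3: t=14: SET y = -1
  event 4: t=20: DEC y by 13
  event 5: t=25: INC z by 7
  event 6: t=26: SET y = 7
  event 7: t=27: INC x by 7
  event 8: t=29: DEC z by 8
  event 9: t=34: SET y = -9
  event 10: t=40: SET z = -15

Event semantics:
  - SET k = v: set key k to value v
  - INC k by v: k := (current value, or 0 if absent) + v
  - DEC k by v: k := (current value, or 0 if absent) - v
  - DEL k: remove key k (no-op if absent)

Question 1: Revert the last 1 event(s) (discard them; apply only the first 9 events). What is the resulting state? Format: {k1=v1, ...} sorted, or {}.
Keep first 9 events (discard last 1):
  after event 1 (t=9: DEC z by 5): {z=-5}
  after event 2 (t=11: INC y by 1): {y=1, z=-5}
  after event 3 (t=14: SET y = -1): {y=-1, z=-5}
  after event 4 (t=20: DEC y by 13): {y=-14, z=-5}
  after event 5 (t=25: INC z by 7): {y=-14, z=2}
  after event 6 (t=26: SET y = 7): {y=7, z=2}
  after event 7 (t=27: INC x by 7): {x=7, y=7, z=2}
  after event 8 (t=29: DEC z by 8): {x=7, y=7, z=-6}
  after event 9 (t=34: SET y = -9): {x=7, y=-9, z=-6}

Answer: {x=7, y=-9, z=-6}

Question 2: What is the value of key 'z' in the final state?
Track key 'z' through all 10 events:
  event 1 (t=9: DEC z by 5): z (absent) -> -5
  event 2 (t=11: INC y by 1): z unchanged
  event 3 (t=14: SET y = -1): z unchanged
  event 4 (t=20: DEC y by 13): z unchanged
  event 5 (t=25: INC z by 7): z -5 -> 2
  event 6 (t=26: SET y = 7): z unchanged
  event 7 (t=27: INC x by 7): z unchanged
  event 8 (t=29: DEC z by 8): z 2 -> -6
  event 9 (t=34: SET y = -9): z unchanged
  event 10 (t=40: SET z = -15): z -6 -> -15
Final: z = -15

Answer: -15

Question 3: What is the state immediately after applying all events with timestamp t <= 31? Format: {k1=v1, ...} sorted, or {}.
Answer: {x=7, y=7, z=-6}

Derivation:
Apply events with t <= 31 (8 events):
  after event 1 (t=9: DEC z by 5): {z=-5}
  after event 2 (t=11: INC y by 1): {y=1, z=-5}
  after event 3 (t=14: SET y = -1): {y=-1, z=-5}
  after event 4 (t=20: DEC y by 13): {y=-14, z=-5}
  after event 5 (t=25: INC z by 7): {y=-14, z=2}
  after event 6 (t=26: SET y = 7): {y=7, z=2}
  after event 7 (t=27: INC x by 7): {x=7, y=7, z=2}
  after event 8 (t=29: DEC z by 8): {x=7, y=7, z=-6}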